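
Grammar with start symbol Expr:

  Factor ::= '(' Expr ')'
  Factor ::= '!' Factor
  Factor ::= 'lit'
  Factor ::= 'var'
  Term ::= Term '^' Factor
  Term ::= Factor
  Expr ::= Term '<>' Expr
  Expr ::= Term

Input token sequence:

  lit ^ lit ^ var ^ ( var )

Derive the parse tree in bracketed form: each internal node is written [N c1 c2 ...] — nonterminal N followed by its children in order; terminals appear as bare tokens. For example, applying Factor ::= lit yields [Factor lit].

Expr
Term
Term ^ Factor
Term ^ Factor ^ Factor
Term ^ Factor ^ Factor ^ Factor
Factor ^ Factor ^ Factor ^ Factor
lit ^ Factor ^ Factor ^ Factor
lit ^ lit ^ Factor ^ Factor
lit ^ lit ^ var ^ Factor
lit ^ lit ^ var ^ ( Expr )
lit ^ lit ^ var ^ ( Term )
lit ^ lit ^ var ^ ( Factor )
lit ^ lit ^ var ^ ( var )

[Expr [Term [Term [Term [Term [Factor lit]] ^ [Factor lit]] ^ [Factor var]] ^ [Factor ( [Expr [Term [Factor var]]] )]]]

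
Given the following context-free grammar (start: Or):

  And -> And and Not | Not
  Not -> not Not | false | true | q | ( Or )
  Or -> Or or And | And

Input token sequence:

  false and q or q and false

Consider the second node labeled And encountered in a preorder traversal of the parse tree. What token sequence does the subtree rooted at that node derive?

false

[Or [Or [And [And [Not false]] and [Not q]]] or [And [And [Not q]] and [Not false]]]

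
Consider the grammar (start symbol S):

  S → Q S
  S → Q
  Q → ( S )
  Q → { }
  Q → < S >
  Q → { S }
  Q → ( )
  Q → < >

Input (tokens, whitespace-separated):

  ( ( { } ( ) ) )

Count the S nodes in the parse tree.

4

[S [Q ( [S [Q ( [S [Q { }] [S [Q ( )]]] )]] )]]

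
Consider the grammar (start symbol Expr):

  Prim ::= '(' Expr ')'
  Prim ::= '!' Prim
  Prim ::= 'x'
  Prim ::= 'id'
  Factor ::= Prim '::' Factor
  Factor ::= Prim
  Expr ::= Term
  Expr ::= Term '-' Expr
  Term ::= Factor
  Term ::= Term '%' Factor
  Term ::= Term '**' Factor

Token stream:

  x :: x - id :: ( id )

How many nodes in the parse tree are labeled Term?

3

[Expr [Term [Factor [Prim x] :: [Factor [Prim x]]]] - [Expr [Term [Factor [Prim id] :: [Factor [Prim ( [Expr [Term [Factor [Prim id]]]] )]]]]]]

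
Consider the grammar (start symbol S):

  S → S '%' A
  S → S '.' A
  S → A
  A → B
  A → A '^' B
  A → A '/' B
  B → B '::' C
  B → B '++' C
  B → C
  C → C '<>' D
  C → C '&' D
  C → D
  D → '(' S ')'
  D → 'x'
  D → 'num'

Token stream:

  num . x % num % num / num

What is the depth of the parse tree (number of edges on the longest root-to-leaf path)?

8

[S [S [S [S [A [B [C [D num]]]]] . [A [B [C [D x]]]]] % [A [B [C [D num]]]]] % [A [A [B [C [D num]]]] / [B [C [D num]]]]]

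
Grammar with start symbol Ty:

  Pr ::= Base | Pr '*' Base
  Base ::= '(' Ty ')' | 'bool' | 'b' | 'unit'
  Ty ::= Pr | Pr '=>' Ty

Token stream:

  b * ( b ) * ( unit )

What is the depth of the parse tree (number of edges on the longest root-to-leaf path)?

7

[Ty [Pr [Pr [Pr [Base b]] * [Base ( [Ty [Pr [Base b]]] )]] * [Base ( [Ty [Pr [Base unit]]] )]]]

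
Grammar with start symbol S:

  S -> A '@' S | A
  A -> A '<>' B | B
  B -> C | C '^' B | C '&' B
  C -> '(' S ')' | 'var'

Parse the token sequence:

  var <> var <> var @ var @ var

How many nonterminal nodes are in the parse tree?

[S [A [A [A [B [C var]]] <> [B [C var]]] <> [B [C var]]] @ [S [A [B [C var]]] @ [S [A [B [C var]]]]]]

18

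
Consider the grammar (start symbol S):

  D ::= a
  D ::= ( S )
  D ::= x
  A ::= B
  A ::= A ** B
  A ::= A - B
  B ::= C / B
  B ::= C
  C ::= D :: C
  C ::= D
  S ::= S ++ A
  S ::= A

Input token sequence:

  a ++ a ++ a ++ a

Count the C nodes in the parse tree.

4

[S [S [S [S [A [B [C [D a]]]]] ++ [A [B [C [D a]]]]] ++ [A [B [C [D a]]]]] ++ [A [B [C [D a]]]]]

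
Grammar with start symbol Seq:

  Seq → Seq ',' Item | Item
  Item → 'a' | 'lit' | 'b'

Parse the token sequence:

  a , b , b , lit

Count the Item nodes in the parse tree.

4

[Seq [Seq [Seq [Seq [Item a]] , [Item b]] , [Item b]] , [Item lit]]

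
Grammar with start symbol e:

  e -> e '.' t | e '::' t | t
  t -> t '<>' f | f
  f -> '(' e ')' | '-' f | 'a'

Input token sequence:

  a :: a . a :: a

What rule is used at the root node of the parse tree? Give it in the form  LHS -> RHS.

[e [e [e [e [t [f a]]] :: [t [f a]]] . [t [f a]]] :: [t [f a]]]

e -> e '::' t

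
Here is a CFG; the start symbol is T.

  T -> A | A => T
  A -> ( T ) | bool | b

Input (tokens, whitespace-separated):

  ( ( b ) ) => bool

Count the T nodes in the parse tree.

[T [A ( [T [A ( [T [A b]] )]] )] => [T [A bool]]]

4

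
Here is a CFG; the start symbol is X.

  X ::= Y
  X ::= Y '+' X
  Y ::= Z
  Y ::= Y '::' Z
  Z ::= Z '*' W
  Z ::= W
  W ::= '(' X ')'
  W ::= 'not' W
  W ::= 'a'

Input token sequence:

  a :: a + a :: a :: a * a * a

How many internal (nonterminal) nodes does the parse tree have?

[X [Y [Y [Z [W a]]] :: [Z [W a]]] + [X [Y [Y [Y [Z [W a]]] :: [Z [W a]]] :: [Z [Z [Z [W a]] * [W a]] * [W a]]]]]

21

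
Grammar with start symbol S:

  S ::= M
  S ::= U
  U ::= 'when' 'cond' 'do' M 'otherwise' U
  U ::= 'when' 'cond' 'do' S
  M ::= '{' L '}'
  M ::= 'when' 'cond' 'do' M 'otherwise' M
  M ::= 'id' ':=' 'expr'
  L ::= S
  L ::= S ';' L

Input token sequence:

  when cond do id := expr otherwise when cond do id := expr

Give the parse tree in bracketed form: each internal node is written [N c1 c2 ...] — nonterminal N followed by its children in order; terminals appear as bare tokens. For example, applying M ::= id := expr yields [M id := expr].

[S [U when cond do [M id := expr] otherwise [U when cond do [S [M id := expr]]]]]

S
U
when cond do M otherwise U
when cond do id := expr otherwise U
when cond do id := expr otherwise when cond do S
when cond do id := expr otherwise when cond do M
when cond do id := expr otherwise when cond do id := expr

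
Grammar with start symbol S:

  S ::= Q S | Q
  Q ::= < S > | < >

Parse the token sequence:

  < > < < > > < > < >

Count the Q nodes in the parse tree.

5

[S [Q < >] [S [Q < [S [Q < >]] >] [S [Q < >] [S [Q < >]]]]]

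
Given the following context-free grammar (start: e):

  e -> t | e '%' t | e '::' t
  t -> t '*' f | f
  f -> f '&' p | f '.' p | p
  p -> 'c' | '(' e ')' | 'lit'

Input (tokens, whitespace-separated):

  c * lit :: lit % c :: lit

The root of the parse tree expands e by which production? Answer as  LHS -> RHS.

[e [e [e [e [t [t [f [p c]]] * [f [p lit]]]] :: [t [f [p lit]]]] % [t [f [p c]]]] :: [t [f [p lit]]]]

e -> e '::' t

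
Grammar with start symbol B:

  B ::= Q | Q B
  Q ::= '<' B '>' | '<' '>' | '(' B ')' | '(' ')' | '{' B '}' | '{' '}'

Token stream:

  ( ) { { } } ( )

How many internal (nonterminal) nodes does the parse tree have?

8

[B [Q ( )] [B [Q { [B [Q { }]] }] [B [Q ( )]]]]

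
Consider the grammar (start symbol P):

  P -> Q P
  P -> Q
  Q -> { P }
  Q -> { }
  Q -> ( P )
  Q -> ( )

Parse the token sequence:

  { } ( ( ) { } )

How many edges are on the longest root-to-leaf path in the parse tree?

[P [Q { }] [P [Q ( [P [Q ( )] [P [Q { }]]] )]]]

6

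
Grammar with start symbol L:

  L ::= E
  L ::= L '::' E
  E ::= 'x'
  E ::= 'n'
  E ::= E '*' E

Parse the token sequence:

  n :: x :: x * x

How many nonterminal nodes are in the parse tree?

[L [L [L [E n]] :: [E x]] :: [E [E x] * [E x]]]

8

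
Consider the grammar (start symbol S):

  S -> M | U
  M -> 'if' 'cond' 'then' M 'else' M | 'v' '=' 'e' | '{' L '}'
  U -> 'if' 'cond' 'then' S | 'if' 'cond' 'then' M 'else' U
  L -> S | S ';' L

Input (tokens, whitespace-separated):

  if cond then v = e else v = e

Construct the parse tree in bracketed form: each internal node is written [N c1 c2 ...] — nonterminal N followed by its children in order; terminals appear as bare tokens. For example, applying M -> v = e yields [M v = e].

[S [M if cond then [M v = e] else [M v = e]]]

S
M
if cond then M else M
if cond then v = e else M
if cond then v = e else v = e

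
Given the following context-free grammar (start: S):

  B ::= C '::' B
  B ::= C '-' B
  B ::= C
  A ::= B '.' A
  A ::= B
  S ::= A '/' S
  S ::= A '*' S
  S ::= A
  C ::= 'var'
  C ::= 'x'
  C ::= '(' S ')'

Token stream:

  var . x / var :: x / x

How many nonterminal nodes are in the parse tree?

[S [A [B [C var]] . [A [B [C x]]]] / [S [A [B [C var] :: [B [C x]]]] / [S [A [B [C x]]]]]]

17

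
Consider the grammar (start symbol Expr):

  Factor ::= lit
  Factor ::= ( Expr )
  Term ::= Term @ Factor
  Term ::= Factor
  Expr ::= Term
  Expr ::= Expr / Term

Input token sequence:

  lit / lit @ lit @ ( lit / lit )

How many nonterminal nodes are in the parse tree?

[Expr [Expr [Term [Factor lit]]] / [Term [Term [Term [Factor lit]] @ [Factor lit]] @ [Factor ( [Expr [Expr [Term [Factor lit]]] / [Term [Factor lit]]] )]]]

16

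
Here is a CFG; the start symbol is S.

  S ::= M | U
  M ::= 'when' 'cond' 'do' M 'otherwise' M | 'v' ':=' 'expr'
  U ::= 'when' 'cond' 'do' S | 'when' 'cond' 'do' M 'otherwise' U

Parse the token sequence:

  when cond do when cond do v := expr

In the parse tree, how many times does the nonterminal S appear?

[S [U when cond do [S [U when cond do [S [M v := expr]]]]]]

3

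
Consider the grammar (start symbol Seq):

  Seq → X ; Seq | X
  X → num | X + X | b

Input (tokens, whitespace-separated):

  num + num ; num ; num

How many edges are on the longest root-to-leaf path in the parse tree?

4

[Seq [X [X num] + [X num]] ; [Seq [X num] ; [Seq [X num]]]]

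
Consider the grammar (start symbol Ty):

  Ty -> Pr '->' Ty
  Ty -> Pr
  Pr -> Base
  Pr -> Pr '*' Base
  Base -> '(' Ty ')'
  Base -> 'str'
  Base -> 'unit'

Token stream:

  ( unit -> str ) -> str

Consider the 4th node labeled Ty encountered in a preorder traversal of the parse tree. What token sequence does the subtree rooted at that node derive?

[Ty [Pr [Base ( [Ty [Pr [Base unit]] -> [Ty [Pr [Base str]]]] )]] -> [Ty [Pr [Base str]]]]

str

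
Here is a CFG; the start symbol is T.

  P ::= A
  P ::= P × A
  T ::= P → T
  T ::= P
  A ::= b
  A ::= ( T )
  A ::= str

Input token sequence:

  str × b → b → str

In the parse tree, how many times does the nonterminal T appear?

3

[T [P [P [A str]] × [A b]] → [T [P [A b]] → [T [P [A str]]]]]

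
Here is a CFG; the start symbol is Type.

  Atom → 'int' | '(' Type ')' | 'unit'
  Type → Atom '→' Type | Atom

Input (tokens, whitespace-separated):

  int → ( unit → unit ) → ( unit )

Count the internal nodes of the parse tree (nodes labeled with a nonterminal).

[Type [Atom int] → [Type [Atom ( [Type [Atom unit] → [Type [Atom unit]]] )] → [Type [Atom ( [Type [Atom unit]] )]]]]

12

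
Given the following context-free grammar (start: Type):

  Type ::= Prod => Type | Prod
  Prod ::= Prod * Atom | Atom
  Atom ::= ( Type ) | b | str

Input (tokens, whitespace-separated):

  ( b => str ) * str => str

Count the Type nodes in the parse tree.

[Type [Prod [Prod [Atom ( [Type [Prod [Atom b]] => [Type [Prod [Atom str]]]] )]] * [Atom str]] => [Type [Prod [Atom str]]]]

4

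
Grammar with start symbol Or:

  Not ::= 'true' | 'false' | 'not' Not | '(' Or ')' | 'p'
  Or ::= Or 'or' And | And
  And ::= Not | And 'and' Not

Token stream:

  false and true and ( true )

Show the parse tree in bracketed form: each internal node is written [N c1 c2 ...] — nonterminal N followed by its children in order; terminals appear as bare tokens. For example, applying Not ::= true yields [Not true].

Or
And
And and Not
And and Not and Not
Not and Not and Not
false and Not and Not
false and true and Not
false and true and ( Or )
false and true and ( And )
false and true and ( Not )
false and true and ( true )

[Or [And [And [And [Not false]] and [Not true]] and [Not ( [Or [And [Not true]]] )]]]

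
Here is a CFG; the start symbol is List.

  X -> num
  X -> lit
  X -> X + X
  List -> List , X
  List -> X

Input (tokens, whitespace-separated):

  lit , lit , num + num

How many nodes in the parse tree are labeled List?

3

[List [List [List [X lit]] , [X lit]] , [X [X num] + [X num]]]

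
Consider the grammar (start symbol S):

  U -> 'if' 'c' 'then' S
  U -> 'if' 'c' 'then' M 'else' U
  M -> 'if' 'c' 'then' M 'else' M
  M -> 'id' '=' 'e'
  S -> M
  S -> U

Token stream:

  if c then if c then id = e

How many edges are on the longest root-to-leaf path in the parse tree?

[S [U if c then [S [U if c then [S [M id = e]]]]]]

6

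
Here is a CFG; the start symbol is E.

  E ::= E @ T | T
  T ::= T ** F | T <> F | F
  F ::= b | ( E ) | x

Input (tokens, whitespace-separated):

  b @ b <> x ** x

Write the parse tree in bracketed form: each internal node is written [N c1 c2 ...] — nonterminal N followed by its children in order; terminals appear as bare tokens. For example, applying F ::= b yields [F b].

[E [E [T [F b]]] @ [T [T [T [F b]] <> [F x]] ** [F x]]]

E
E @ T
T @ T
F @ T
b @ T
b @ T ** F
b @ T <> F ** F
b @ F <> F ** F
b @ b <> F ** F
b @ b <> x ** F
b @ b <> x ** x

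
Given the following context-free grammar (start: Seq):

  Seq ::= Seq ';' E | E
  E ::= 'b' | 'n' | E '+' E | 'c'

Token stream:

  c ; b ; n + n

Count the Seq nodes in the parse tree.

3

[Seq [Seq [Seq [E c]] ; [E b]] ; [E [E n] + [E n]]]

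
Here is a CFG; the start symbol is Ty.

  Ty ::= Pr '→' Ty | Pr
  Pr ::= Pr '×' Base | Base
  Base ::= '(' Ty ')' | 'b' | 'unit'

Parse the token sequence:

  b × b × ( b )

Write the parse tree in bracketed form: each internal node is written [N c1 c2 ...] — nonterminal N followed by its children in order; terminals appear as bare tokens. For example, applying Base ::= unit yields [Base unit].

[Ty [Pr [Pr [Pr [Base b]] × [Base b]] × [Base ( [Ty [Pr [Base b]]] )]]]

Ty
Pr
Pr × Base
Pr × Base × Base
Base × Base × Base
b × Base × Base
b × b × Base
b × b × ( Ty )
b × b × ( Pr )
b × b × ( Base )
b × b × ( b )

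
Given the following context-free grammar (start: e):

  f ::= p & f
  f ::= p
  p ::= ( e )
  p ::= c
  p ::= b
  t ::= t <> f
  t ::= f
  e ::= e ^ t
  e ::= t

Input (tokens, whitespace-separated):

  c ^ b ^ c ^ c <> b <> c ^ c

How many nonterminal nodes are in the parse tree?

26

[e [e [e [e [e [t [f [p c]]]] ^ [t [f [p b]]]] ^ [t [f [p c]]]] ^ [t [t [t [f [p c]]] <> [f [p b]]] <> [f [p c]]]] ^ [t [f [p c]]]]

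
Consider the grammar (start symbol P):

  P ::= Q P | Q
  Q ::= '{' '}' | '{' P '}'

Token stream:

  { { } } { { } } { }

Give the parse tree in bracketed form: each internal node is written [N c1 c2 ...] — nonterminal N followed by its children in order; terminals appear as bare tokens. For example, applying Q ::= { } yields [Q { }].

[P [Q { [P [Q { }]] }] [P [Q { [P [Q { }]] }] [P [Q { }]]]]

P
Q P
{ P } P
{ Q } P
{ { } } P
{ { } } Q P
{ { } } { P } P
{ { } } { Q } P
{ { } } { { } } P
{ { } } { { } } Q
{ { } } { { } } { }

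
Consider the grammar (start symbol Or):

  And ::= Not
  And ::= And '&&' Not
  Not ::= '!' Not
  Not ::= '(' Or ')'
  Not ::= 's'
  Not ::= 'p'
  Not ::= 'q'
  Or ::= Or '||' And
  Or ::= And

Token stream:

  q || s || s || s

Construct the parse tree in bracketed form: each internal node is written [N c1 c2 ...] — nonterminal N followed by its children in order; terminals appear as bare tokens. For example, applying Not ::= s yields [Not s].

Or
Or || And
Or || And || And
Or || And || And || And
And || And || And || And
Not || And || And || And
q || And || And || And
q || Not || And || And
q || s || And || And
q || s || Not || And
q || s || s || And
q || s || s || Not
q || s || s || s

[Or [Or [Or [Or [And [Not q]]] || [And [Not s]]] || [And [Not s]]] || [And [Not s]]]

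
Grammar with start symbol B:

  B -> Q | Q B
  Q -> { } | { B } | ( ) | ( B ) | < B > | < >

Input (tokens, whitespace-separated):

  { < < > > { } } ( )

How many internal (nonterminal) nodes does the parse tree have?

[B [Q { [B [Q < [B [Q < >]] >] [B [Q { }]]] }] [B [Q ( )]]]

10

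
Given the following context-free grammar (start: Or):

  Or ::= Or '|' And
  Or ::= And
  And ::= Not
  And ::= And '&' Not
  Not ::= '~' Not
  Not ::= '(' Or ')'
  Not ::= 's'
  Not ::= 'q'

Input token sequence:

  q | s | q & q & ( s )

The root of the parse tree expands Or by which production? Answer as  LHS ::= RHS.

[Or [Or [Or [And [Not q]]] | [And [Not s]]] | [And [And [And [Not q]] & [Not q]] & [Not ( [Or [And [Not s]]] )]]]

Or ::= Or '|' And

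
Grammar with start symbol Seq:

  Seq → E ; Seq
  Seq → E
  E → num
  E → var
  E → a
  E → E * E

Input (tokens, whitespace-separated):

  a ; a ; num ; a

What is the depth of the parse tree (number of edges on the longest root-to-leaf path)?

5

[Seq [E a] ; [Seq [E a] ; [Seq [E num] ; [Seq [E a]]]]]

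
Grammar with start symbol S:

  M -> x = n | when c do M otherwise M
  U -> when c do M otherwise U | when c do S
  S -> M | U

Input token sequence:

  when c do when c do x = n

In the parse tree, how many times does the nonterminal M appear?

[S [U when c do [S [U when c do [S [M x = n]]]]]]

1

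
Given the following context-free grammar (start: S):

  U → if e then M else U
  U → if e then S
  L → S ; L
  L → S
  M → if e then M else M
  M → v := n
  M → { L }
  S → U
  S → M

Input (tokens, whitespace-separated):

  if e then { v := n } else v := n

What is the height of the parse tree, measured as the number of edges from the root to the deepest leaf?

[S [M if e then [M { [L [S [M v := n]]] }] else [M v := n]]]

6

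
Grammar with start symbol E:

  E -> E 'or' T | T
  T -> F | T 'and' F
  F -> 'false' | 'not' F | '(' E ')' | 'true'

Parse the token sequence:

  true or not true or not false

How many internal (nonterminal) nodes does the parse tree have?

11

[E [E [E [T [F true]]] or [T [F not [F true]]]] or [T [F not [F false]]]]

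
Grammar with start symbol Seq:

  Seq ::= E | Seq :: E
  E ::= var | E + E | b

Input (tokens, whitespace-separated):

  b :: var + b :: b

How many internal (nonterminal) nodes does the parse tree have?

8

[Seq [Seq [Seq [E b]] :: [E [E var] + [E b]]] :: [E b]]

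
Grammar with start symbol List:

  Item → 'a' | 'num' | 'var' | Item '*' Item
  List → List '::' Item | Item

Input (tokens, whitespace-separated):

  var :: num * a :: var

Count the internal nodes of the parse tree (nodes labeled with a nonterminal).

8

[List [List [List [Item var]] :: [Item [Item num] * [Item a]]] :: [Item var]]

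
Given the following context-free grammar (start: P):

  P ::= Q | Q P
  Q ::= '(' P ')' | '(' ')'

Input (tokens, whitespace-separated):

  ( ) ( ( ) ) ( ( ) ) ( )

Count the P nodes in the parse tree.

6

[P [Q ( )] [P [Q ( [P [Q ( )]] )] [P [Q ( [P [Q ( )]] )] [P [Q ( )]]]]]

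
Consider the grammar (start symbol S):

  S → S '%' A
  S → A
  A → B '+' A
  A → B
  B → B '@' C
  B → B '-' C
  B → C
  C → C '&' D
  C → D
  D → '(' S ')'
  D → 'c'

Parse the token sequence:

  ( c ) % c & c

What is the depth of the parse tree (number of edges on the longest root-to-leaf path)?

11

[S [S [A [B [C [D ( [S [A [B [C [D c]]]]] )]]]]] % [A [B [C [C [D c]] & [D c]]]]]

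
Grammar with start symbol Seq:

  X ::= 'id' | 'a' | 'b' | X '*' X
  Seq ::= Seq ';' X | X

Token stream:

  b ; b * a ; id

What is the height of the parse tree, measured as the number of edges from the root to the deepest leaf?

4

[Seq [Seq [Seq [X b]] ; [X [X b] * [X a]]] ; [X id]]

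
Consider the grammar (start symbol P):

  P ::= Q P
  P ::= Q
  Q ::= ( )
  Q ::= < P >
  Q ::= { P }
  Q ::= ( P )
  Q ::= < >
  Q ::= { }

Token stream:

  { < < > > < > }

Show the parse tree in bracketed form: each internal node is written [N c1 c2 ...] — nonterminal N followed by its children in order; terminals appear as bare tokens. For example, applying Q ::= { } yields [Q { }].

[P [Q { [P [Q < [P [Q < >]] >] [P [Q < >]]] }]]

P
Q
{ P }
{ Q P }
{ < P > P }
{ < Q > P }
{ < < > > P }
{ < < > > Q }
{ < < > > < > }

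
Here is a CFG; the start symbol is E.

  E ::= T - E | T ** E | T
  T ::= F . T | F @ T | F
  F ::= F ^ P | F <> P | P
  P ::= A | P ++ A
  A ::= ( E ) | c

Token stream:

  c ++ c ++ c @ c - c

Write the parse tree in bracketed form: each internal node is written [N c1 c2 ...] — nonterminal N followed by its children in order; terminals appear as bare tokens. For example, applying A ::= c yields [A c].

E
T - E
F @ T - E
P @ T - E
P ++ A @ T - E
P ++ A ++ A @ T - E
A ++ A ++ A @ T - E
c ++ A ++ A @ T - E
c ++ c ++ A @ T - E
c ++ c ++ c @ T - E
c ++ c ++ c @ F - E
c ++ c ++ c @ P - E
c ++ c ++ c @ A - E
c ++ c ++ c @ c - E
c ++ c ++ c @ c - T
c ++ c ++ c @ c - F
c ++ c ++ c @ c - P
c ++ c ++ c @ c - A
c ++ c ++ c @ c - c

[E [T [F [P [P [P [A c]] ++ [A c]] ++ [A c]]] @ [T [F [P [A c]]]]] - [E [T [F [P [A c]]]]]]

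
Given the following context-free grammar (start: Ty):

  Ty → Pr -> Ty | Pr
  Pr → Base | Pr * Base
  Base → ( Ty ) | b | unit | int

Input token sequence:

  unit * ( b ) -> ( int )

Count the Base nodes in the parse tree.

[Ty [Pr [Pr [Base unit]] * [Base ( [Ty [Pr [Base b]]] )]] -> [Ty [Pr [Base ( [Ty [Pr [Base int]]] )]]]]

5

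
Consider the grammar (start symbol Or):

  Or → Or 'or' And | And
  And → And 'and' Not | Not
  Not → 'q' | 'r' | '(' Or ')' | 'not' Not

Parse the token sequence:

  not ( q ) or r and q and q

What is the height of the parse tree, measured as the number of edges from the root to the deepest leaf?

[Or [Or [And [Not not [Not ( [Or [And [Not q]]] )]]]] or [And [And [And [Not r]] and [Not q]] and [Not q]]]

8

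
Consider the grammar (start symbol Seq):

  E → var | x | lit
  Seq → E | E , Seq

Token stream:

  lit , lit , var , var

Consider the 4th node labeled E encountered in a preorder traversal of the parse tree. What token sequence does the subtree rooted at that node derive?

[Seq [E lit] , [Seq [E lit] , [Seq [E var] , [Seq [E var]]]]]

var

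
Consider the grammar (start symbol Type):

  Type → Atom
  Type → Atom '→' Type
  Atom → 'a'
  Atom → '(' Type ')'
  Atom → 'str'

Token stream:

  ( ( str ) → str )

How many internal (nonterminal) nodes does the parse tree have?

[Type [Atom ( [Type [Atom ( [Type [Atom str]] )] → [Type [Atom str]]] )]]

8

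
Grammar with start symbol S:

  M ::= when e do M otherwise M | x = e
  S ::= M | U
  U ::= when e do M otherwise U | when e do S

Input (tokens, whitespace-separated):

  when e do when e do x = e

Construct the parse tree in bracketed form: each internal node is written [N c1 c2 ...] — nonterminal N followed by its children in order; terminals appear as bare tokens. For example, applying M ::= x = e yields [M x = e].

S
U
when e do S
when e do U
when e do when e do S
when e do when e do M
when e do when e do x = e

[S [U when e do [S [U when e do [S [M x = e]]]]]]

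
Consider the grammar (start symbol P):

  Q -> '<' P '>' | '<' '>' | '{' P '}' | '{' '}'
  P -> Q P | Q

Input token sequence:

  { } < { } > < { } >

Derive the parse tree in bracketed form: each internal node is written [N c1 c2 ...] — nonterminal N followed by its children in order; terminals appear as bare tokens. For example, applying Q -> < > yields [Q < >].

P
Q P
{ } P
{ } Q P
{ } < P > P
{ } < Q > P
{ } < { } > P
{ } < { } > Q
{ } < { } > < P >
{ } < { } > < Q >
{ } < { } > < { } >

[P [Q { }] [P [Q < [P [Q { }]] >] [P [Q < [P [Q { }]] >]]]]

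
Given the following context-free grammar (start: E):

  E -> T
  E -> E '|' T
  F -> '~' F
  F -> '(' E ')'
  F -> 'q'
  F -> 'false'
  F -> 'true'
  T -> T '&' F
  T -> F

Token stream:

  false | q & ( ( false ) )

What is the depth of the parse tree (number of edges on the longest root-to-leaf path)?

9

[E [E [T [F false]]] | [T [T [F q]] & [F ( [E [T [F ( [E [T [F false]]] )]]] )]]]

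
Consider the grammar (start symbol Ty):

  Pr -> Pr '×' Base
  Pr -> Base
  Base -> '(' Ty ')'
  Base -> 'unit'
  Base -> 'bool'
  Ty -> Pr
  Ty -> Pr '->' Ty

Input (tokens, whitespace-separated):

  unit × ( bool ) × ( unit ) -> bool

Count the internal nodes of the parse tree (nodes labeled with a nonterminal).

[Ty [Pr [Pr [Pr [Base unit]] × [Base ( [Ty [Pr [Base bool]]] )]] × [Base ( [Ty [Pr [Base unit]]] )]] -> [Ty [Pr [Base bool]]]]

16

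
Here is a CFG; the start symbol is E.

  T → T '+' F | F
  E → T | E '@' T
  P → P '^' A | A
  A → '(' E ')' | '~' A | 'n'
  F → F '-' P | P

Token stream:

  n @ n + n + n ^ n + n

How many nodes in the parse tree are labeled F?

5

[E [E [T [F [P [A n]]]]] @ [T [T [T [T [F [P [A n]]]] + [F [P [A n]]]] + [F [P [P [A n]] ^ [A n]]]] + [F [P [A n]]]]]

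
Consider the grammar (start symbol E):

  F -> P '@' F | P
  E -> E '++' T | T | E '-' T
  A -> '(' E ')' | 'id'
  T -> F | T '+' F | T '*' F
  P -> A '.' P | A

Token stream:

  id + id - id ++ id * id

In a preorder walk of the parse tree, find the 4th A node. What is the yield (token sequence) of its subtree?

[E [E [E [T [T [F [P [A id]]]] + [F [P [A id]]]]] - [T [F [P [A id]]]]] ++ [T [T [F [P [A id]]]] * [F [P [A id]]]]]

id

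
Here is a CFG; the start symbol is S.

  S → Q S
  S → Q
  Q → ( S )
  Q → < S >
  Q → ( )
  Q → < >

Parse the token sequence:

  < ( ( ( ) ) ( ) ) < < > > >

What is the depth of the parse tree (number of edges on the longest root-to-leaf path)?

[S [Q < [S [Q ( [S [Q ( [S [Q ( )]] )] [S [Q ( )]]] )] [S [Q < [S [Q < >]] >]]] >]]

8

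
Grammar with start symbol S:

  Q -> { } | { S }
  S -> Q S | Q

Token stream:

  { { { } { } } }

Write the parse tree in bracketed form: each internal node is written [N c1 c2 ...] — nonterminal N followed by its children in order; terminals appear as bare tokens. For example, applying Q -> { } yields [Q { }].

[S [Q { [S [Q { [S [Q { }] [S [Q { }]]] }]] }]]

S
Q
{ S }
{ Q }
{ { S } }
{ { Q S } }
{ { { } S } }
{ { { } Q } }
{ { { } { } } }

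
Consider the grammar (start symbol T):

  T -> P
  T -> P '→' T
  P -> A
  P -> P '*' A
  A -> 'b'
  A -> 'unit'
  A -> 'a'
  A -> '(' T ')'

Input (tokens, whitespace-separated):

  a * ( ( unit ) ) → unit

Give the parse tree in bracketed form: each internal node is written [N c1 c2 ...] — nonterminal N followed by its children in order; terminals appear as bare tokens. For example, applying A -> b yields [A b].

[T [P [P [A a]] * [A ( [T [P [A ( [T [P [A unit]]] )]]] )]] → [T [P [A unit]]]]

T
P → T
P * A → T
A * A → T
a * A → T
a * ( T ) → T
a * ( P ) → T
a * ( A ) → T
a * ( ( T ) ) → T
a * ( ( P ) ) → T
a * ( ( A ) ) → T
a * ( ( unit ) ) → T
a * ( ( unit ) ) → P
a * ( ( unit ) ) → A
a * ( ( unit ) ) → unit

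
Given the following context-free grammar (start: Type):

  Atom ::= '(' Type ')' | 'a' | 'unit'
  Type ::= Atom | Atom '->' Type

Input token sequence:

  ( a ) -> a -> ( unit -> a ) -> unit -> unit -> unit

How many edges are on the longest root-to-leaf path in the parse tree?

7

[Type [Atom ( [Type [Atom a]] )] -> [Type [Atom a] -> [Type [Atom ( [Type [Atom unit] -> [Type [Atom a]]] )] -> [Type [Atom unit] -> [Type [Atom unit] -> [Type [Atom unit]]]]]]]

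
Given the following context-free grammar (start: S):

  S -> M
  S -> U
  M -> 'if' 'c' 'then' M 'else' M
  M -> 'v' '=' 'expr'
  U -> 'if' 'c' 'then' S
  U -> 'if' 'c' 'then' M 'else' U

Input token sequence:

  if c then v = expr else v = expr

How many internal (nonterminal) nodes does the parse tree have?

[S [M if c then [M v = expr] else [M v = expr]]]

4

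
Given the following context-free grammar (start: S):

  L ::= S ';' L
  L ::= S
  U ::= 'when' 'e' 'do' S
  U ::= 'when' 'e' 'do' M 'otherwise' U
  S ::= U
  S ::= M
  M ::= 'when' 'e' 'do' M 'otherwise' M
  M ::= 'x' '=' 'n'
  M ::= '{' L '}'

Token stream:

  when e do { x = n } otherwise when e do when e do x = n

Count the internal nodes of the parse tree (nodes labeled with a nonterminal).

11

[S [U when e do [M { [L [S [M x = n]]] }] otherwise [U when e do [S [U when e do [S [M x = n]]]]]]]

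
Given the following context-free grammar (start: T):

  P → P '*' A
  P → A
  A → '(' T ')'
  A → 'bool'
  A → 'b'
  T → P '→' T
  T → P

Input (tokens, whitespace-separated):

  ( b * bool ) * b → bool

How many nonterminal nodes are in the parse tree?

[T [P [P [A ( [T [P [P [A b]] * [A bool]]] )]] * [A b]] → [T [P [A bool]]]]

13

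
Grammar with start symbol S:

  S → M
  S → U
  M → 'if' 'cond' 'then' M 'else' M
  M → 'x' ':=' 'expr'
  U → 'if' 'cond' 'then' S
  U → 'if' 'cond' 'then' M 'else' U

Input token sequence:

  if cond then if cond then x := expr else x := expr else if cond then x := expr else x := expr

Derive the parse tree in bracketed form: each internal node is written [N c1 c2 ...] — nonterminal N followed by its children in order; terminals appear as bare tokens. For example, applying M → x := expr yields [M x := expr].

[S [M if cond then [M if cond then [M x := expr] else [M x := expr]] else [M if cond then [M x := expr] else [M x := expr]]]]

S
M
if cond then M else M
if cond then if cond then M else M else M
if cond then if cond then x := expr else M else M
if cond then if cond then x := expr else x := expr else M
if cond then if cond then x := expr else x := expr else if cond then M else M
if cond then if cond then x := expr else x := expr else if cond then x := expr else M
if cond then if cond then x := expr else x := expr else if cond then x := expr else x := expr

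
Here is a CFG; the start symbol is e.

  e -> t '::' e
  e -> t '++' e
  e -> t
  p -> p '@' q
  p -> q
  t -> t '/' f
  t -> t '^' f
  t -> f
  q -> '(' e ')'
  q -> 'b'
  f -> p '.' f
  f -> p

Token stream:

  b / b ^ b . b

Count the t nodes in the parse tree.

[e [t [t [t [f [p [q b]]]] / [f [p [q b]]]] ^ [f [p [q b]] . [f [p [q b]]]]]]

3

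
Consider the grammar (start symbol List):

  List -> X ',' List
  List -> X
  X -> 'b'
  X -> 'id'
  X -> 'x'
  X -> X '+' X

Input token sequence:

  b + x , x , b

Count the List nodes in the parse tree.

[List [X [X b] + [X x]] , [List [X x] , [List [X b]]]]

3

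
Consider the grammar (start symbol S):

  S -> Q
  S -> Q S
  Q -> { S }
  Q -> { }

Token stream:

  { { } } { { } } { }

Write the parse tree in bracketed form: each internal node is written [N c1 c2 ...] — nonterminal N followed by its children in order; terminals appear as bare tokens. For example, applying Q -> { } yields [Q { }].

S
Q S
{ S } S
{ Q } S
{ { } } S
{ { } } Q S
{ { } } { S } S
{ { } } { Q } S
{ { } } { { } } S
{ { } } { { } } Q
{ { } } { { } } { }

[S [Q { [S [Q { }]] }] [S [Q { [S [Q { }]] }] [S [Q { }]]]]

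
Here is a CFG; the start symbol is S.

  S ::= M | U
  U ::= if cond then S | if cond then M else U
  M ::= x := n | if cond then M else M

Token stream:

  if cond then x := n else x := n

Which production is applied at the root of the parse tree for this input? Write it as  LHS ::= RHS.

S ::= M

[S [M if cond then [M x := n] else [M x := n]]]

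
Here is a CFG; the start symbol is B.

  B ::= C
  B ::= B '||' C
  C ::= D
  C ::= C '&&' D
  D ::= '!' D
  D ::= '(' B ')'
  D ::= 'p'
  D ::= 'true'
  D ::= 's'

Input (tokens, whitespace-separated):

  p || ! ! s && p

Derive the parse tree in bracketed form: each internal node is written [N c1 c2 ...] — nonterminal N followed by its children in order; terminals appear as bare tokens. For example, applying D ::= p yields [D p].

[B [B [C [D p]]] || [C [C [D ! [D ! [D s]]]] && [D p]]]

B
B || C
C || C
D || C
p || C
p || C && D
p || D && D
p || ! D && D
p || ! ! D && D
p || ! ! s && D
p || ! ! s && p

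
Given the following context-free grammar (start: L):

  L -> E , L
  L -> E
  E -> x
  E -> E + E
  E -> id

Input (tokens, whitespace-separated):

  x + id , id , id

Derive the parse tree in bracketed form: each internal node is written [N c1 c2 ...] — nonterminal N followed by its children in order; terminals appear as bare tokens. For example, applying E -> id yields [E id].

L
E , L
E + E , L
x + E , L
x + id , L
x + id , E , L
x + id , id , L
x + id , id , E
x + id , id , id

[L [E [E x] + [E id]] , [L [E id] , [L [E id]]]]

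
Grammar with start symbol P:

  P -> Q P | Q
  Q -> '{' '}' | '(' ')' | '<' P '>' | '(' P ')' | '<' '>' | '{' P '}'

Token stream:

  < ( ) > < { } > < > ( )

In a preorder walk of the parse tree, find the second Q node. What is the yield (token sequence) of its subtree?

[P [Q < [P [Q ( )]] >] [P [Q < [P [Q { }]] >] [P [Q < >] [P [Q ( )]]]]]

( )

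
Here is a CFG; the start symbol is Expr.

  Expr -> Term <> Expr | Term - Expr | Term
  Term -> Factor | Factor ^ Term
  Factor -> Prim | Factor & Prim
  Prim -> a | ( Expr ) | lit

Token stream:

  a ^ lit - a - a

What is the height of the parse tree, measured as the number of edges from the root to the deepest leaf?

[Expr [Term [Factor [Prim a]] ^ [Term [Factor [Prim lit]]]] - [Expr [Term [Factor [Prim a]]] - [Expr [Term [Factor [Prim a]]]]]]

6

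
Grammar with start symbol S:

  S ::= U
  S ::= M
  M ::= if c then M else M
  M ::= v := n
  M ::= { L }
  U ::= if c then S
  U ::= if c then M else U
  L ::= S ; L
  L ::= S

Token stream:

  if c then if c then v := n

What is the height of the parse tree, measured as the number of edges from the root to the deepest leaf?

6

[S [U if c then [S [U if c then [S [M v := n]]]]]]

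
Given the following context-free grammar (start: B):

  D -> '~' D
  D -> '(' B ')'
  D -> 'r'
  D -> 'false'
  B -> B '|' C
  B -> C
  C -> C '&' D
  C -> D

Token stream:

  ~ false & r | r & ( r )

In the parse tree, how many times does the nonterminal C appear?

5

[B [B [C [C [D ~ [D false]]] & [D r]]] | [C [C [D r]] & [D ( [B [C [D r]]] )]]]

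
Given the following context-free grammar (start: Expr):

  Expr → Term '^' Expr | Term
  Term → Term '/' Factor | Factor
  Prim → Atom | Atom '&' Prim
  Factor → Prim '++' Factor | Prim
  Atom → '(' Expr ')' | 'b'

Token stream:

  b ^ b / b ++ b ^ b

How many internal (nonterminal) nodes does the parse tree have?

22

[Expr [Term [Factor [Prim [Atom b]]]] ^ [Expr [Term [Term [Factor [Prim [Atom b]]]] / [Factor [Prim [Atom b]] ++ [Factor [Prim [Atom b]]]]] ^ [Expr [Term [Factor [Prim [Atom b]]]]]]]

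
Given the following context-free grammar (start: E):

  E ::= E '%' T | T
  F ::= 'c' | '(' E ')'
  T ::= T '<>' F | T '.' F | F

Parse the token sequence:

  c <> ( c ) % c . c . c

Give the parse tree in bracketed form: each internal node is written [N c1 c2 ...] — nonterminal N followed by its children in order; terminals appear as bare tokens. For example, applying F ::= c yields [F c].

E
E % T
T % T
T <> F % T
F <> F % T
c <> F % T
c <> ( E ) % T
c <> ( T ) % T
c <> ( F ) % T
c <> ( c ) % T
c <> ( c ) % T . F
c <> ( c ) % T . F . F
c <> ( c ) % F . F . F
c <> ( c ) % c . F . F
c <> ( c ) % c . c . F
c <> ( c ) % c . c . c

[E [E [T [T [F c]] <> [F ( [E [T [F c]]] )]]] % [T [T [T [F c]] . [F c]] . [F c]]]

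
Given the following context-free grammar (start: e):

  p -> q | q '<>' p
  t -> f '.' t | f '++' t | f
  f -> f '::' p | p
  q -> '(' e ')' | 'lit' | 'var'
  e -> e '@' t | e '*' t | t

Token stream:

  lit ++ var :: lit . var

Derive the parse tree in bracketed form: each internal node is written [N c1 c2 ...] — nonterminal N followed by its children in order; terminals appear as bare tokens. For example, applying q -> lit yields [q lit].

e
t
f ++ t
p ++ t
q ++ t
lit ++ t
lit ++ f . t
lit ++ f :: p . t
lit ++ p :: p . t
lit ++ q :: p . t
lit ++ var :: p . t
lit ++ var :: q . t
lit ++ var :: lit . t
lit ++ var :: lit . f
lit ++ var :: lit . p
lit ++ var :: lit . q
lit ++ var :: lit . var

[e [t [f [p [q lit]]] ++ [t [f [f [p [q var]]] :: [p [q lit]]] . [t [f [p [q var]]]]]]]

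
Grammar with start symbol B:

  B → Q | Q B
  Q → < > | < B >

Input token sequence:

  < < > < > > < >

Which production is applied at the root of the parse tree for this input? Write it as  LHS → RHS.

[B [Q < [B [Q < >] [B [Q < >]]] >] [B [Q < >]]]

B → Q B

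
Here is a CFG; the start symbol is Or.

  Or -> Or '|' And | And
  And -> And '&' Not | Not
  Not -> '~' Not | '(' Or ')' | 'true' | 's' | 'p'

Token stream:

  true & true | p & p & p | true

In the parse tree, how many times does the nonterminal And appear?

[Or [Or [Or [And [And [Not true]] & [Not true]]] | [And [And [And [Not p]] & [Not p]] & [Not p]]] | [And [Not true]]]

6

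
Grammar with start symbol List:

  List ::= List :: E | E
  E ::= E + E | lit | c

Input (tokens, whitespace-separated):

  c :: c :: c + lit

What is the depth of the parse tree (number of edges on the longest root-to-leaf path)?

[List [List [List [E c]] :: [E c]] :: [E [E c] + [E lit]]]

4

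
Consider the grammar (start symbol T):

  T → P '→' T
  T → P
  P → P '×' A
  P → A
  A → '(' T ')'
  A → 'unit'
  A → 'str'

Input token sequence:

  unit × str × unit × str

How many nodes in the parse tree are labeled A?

[T [P [P [P [P [A unit]] × [A str]] × [A unit]] × [A str]]]

4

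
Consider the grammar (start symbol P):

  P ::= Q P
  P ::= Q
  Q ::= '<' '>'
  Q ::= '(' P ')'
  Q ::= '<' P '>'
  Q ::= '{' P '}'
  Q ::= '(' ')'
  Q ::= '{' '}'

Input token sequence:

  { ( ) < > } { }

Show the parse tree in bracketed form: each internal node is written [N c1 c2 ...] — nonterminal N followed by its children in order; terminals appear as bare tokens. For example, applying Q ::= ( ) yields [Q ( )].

[P [Q { [P [Q ( )] [P [Q < >]]] }] [P [Q { }]]]

P
Q P
{ P } P
{ Q P } P
{ ( ) P } P
{ ( ) Q } P
{ ( ) < > } P
{ ( ) < > } Q
{ ( ) < > } { }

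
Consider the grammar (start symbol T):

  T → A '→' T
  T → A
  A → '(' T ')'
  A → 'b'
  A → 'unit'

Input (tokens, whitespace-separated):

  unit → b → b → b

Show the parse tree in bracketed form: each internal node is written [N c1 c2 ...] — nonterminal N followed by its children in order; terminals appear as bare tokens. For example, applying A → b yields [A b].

T
A → T
unit → T
unit → A → T
unit → b → T
unit → b → A → T
unit → b → b → T
unit → b → b → A
unit → b → b → b

[T [A unit] → [T [A b] → [T [A b] → [T [A b]]]]]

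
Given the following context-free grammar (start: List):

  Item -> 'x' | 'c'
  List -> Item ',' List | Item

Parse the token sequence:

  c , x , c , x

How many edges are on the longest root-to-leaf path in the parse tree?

[List [Item c] , [List [Item x] , [List [Item c] , [List [Item x]]]]]

5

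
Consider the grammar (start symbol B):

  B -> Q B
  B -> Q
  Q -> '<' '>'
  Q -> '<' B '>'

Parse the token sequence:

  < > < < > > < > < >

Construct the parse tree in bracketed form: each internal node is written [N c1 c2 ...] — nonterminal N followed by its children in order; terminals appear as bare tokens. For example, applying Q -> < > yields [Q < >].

B
Q B
< > B
< > Q B
< > < B > B
< > < Q > B
< > < < > > B
< > < < > > Q B
< > < < > > < > B
< > < < > > < > Q
< > < < > > < > < >

[B [Q < >] [B [Q < [B [Q < >]] >] [B [Q < >] [B [Q < >]]]]]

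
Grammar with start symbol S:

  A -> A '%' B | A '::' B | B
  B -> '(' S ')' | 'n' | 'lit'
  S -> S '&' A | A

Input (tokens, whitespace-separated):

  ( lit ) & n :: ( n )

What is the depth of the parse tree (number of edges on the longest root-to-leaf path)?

7

[S [S [A [B ( [S [A [B lit]]] )]]] & [A [A [B n]] :: [B ( [S [A [B n]]] )]]]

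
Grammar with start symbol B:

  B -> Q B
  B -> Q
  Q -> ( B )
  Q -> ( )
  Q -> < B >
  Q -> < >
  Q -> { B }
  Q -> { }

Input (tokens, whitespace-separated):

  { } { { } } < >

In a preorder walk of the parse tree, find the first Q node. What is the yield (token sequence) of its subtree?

[B [Q { }] [B [Q { [B [Q { }]] }] [B [Q < >]]]]

{ }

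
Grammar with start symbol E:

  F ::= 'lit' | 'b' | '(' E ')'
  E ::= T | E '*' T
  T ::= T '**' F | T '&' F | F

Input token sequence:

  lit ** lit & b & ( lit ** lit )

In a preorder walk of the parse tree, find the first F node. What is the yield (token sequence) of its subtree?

[E [T [T [T [T [F lit]] ** [F lit]] & [F b]] & [F ( [E [T [T [F lit]] ** [F lit]]] )]]]

lit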